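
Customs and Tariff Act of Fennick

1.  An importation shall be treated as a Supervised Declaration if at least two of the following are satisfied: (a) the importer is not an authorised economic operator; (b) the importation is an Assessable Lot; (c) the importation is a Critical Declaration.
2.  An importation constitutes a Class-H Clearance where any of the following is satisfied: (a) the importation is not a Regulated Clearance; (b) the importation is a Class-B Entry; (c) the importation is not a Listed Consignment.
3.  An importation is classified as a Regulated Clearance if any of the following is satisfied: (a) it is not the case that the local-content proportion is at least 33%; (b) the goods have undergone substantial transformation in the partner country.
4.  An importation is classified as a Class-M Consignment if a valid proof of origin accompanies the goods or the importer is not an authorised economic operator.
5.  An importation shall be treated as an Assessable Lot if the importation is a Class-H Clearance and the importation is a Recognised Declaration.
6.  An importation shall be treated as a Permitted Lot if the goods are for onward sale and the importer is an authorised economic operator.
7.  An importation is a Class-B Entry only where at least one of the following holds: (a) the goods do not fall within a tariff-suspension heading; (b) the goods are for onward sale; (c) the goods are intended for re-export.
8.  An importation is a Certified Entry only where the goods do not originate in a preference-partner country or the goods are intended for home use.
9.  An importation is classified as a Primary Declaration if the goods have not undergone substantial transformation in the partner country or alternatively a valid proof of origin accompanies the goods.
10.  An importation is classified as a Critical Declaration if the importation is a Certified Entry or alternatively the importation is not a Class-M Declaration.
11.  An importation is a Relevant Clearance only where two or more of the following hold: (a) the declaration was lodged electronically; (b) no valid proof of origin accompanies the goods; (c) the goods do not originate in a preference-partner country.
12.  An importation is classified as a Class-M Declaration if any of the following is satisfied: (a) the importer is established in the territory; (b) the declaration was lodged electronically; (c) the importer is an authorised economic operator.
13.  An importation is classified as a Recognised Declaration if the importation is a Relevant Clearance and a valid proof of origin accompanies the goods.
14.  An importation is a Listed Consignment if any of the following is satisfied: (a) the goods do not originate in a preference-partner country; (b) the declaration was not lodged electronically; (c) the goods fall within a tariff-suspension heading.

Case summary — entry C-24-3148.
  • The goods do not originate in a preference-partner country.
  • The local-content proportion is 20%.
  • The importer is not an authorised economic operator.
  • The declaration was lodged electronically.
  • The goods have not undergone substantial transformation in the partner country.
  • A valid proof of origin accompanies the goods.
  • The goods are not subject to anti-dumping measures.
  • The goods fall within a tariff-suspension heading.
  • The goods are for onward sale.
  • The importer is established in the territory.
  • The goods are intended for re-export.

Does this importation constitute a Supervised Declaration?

Yes

Under paragraph 3: local-content proportion: 20% ≥ 33%? no, so negated condition yes; or the goods have undergone substantial transformation in the partner country? no. So the importation is a Regulated Clearance.
Under paragraph 7: the goods do not fall within a tariff-suspension heading? no; or the goods are for onward sale? yes; or the goods are intended for re-export? yes. So the importation is a Class-B Entry.
Under paragraph 14: the goods do not originate in a preference-partner country? yes; or the declaration was not lodged electronically? no; or the goods fall within a tariff-suspension heading? yes. So the importation is a Listed Consignment.
Under paragraph 2: not a Regulated Clearance (paragraph 3)? no; or Class-B Entry (paragraph 7)? yes; or not a Listed Consignment (paragraph 14)? no. So the importation is a Class-H Clearance.
Under paragraph 11: the declaration was lodged electronically? yes; no valid proof of origin accompanies the goods? no; the goods do not originate in a preference-partner country? yes — 2 of 3 hold (need ≥2) → satisfied.
Under paragraph 13: Relevant Clearance (paragraph 11)? yes; and a valid proof of origin accompanies the goods? yes. So the importation is a Recognised Declaration.
Under paragraph 5: Class-H Clearance (paragraph 2)? yes; and Recognised Declaration (paragraph 13)? yes. So the importation is an Assessable Lot.
Under paragraph 8: the goods do not originate in a preference-partner country? yes; or the goods are intended for home use? no. So the importation is a Certified Entry.
Under paragraph 12: the importer is established in the territory? yes; or the declaration was lodged electronically? yes; or the importer is an authorised economic operator? no. So the importation is a Class-M Declaration.
Under paragraph 10: Certified Entry (paragraph 8)? yes; or not a Class-M Declaration (paragraph 12)? no. So the importation is a Critical Declaration.
Under paragraph 1: the importer is not an authorised economic operator? yes; Assessable Lot (paragraph 5)? yes; Critical Declaration (paragraph 10)? yes — 3 of 3 hold (need ≥2) → satisfied.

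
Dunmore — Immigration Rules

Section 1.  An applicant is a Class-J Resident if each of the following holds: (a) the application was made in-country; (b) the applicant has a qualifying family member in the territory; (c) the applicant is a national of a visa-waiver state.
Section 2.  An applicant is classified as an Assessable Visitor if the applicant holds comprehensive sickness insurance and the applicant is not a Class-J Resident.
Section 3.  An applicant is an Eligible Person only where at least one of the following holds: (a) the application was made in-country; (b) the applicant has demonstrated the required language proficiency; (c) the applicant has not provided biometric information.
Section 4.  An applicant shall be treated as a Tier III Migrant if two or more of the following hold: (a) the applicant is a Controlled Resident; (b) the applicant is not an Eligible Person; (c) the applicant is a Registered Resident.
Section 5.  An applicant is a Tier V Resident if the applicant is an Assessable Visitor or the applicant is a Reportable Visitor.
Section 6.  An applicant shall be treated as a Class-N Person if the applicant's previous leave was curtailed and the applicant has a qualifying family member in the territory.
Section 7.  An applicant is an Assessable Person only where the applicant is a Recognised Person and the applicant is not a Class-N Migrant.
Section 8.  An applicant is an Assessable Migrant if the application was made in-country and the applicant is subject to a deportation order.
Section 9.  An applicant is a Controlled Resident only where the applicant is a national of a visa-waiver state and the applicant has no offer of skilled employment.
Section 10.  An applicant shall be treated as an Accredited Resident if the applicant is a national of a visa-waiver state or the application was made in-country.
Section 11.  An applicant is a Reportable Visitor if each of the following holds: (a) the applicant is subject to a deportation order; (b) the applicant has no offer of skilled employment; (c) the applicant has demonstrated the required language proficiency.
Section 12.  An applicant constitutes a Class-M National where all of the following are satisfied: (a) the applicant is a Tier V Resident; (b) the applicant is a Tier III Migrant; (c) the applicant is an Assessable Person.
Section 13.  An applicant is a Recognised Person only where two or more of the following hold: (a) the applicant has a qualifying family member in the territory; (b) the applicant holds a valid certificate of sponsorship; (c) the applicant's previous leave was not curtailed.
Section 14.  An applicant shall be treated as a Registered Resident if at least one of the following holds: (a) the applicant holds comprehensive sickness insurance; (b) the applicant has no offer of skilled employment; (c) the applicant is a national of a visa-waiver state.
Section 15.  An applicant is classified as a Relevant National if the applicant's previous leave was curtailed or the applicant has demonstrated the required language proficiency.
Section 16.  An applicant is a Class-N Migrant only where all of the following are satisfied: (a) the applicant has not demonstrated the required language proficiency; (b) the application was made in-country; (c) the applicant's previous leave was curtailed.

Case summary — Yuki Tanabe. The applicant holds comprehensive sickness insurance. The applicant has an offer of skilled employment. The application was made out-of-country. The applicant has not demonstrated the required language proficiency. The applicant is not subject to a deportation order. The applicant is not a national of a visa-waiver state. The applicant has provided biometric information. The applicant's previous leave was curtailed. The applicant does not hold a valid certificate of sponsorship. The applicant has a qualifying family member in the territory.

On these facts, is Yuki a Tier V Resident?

Yes

section 1 — Class-J Resident: [the application was made in-country? no] AND [the applicant has a qualifying family member in the territory? yes] AND [the applicant is a national of a visa-waiver state? no] → not satisfied.
section 2 — Assessable Visitor: [the applicant holds comprehensive sickness insurance? yes] AND [not a Class-J Resident (section 1)? yes] → satisfied.
section 11 — Reportable Visitor: [the applicant is subject to a deportation order? no] AND [the applicant has no offer of skilled employment? no] AND [the applicant has demonstrated the required language proficiency? no] → not satisfied.
section 5 — Tier V Resident: [Assessable Visitor (section 2)? yes] OR [Reportable Visitor (section 11)? no] → satisfied.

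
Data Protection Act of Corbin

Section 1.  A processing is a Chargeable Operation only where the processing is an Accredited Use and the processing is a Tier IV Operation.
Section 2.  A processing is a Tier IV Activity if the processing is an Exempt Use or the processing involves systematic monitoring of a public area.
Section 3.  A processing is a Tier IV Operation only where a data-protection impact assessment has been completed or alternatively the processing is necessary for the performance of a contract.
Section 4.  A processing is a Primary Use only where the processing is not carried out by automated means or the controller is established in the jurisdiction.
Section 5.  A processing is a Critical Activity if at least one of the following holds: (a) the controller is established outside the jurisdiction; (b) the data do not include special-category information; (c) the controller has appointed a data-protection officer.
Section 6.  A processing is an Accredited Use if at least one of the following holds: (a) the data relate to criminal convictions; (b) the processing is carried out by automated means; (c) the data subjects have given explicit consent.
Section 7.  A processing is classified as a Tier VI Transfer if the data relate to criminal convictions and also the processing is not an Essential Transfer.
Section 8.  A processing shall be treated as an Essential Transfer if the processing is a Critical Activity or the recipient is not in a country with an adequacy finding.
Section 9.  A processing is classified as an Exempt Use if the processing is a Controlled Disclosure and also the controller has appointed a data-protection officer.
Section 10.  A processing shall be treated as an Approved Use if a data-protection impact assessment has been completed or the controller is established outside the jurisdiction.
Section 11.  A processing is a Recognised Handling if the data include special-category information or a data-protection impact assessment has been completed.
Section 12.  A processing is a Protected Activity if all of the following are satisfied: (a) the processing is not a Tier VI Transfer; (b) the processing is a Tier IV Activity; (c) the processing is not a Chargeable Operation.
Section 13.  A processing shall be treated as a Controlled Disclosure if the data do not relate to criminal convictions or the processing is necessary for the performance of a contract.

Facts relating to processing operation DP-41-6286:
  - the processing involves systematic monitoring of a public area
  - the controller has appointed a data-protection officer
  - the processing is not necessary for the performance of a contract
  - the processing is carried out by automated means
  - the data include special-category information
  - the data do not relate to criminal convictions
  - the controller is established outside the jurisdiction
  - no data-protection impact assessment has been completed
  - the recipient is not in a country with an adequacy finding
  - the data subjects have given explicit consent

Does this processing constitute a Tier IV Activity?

section 13 — Controlled Disclosure: [the data do not relate to criminal convictions? yes] OR [the processing is necessary for the performance of a contract? no] → satisfied.
section 9 — Exempt Use: [Controlled Disclosure (section 13)? yes] AND [the controller has appointed a data-protection officer? yes] → satisfied.
section 2 — Tier IV Activity: [Exempt Use (section 9)? yes] OR [the processing involves systematic monitoring of a public area? yes] → satisfied.

Yes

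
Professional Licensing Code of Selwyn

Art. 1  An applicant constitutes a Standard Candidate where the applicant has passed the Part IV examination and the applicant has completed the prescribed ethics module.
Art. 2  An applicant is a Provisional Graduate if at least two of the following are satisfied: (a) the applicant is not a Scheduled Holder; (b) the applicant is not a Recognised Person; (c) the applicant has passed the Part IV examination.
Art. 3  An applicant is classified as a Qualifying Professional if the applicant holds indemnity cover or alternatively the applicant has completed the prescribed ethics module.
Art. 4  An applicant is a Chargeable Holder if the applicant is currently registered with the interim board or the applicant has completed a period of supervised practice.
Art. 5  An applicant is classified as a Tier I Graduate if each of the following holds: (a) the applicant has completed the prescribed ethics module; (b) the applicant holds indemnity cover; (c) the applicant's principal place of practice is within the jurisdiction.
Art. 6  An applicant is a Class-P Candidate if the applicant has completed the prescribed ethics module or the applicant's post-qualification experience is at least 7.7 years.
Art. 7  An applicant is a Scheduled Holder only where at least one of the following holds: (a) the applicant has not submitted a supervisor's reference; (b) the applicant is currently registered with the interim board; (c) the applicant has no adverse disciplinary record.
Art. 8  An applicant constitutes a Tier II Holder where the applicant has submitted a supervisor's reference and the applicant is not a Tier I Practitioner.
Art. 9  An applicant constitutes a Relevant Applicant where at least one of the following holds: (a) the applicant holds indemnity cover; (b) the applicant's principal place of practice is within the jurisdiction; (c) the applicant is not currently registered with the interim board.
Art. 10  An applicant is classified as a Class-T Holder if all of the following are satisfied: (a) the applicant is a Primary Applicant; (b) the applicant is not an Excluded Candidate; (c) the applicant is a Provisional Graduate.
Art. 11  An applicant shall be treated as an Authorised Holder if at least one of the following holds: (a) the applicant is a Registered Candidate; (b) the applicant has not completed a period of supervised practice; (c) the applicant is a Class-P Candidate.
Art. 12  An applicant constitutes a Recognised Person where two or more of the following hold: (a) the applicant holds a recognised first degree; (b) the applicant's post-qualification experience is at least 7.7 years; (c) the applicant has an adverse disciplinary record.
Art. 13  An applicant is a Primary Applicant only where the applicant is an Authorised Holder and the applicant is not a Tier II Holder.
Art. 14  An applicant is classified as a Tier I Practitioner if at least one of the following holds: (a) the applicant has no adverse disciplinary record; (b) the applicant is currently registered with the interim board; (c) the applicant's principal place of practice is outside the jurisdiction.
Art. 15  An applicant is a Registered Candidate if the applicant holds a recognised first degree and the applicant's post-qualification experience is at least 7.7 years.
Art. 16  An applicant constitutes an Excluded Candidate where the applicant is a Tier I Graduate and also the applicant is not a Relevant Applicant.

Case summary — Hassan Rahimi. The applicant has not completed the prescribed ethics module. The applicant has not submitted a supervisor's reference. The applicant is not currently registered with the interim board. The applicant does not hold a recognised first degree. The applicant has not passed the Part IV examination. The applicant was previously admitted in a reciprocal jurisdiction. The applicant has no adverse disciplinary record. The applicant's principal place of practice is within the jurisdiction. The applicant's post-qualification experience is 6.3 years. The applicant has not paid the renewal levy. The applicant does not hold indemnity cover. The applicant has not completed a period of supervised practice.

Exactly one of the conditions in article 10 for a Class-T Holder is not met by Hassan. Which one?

Provisional Graduate

Under article 15: the applicant holds a recognised first degree? no; and applicant's post-qualification experience: 6.3 years ≥ 7.7 years? no. So the applicant is not a Registered Candidate.
Under article 6: the applicant has completed the prescribed ethics module? no; or applicant's post-qualification experience: 6.3 years ≥ 7.7 years? no. So the applicant is not a Class-P Candidate.
Under article 11: Registered Candidate (article 15)? no; or the applicant has not completed a period of supervised practice? yes; or Class-P Candidate (article 6)? no. So the applicant is an Authorised Holder.
Under article 14: the applicant has no adverse disciplinary record? yes; or the applicant is currently registered with the interim board? no; or the applicant's principal place of practice is outside the jurisdiction? no. So the applicant is a Tier I Practitioner.
Under article 8: the applicant has submitted a supervisor's reference? no; and not a Tier I Practitioner (article 14)? no. So the applicant is not a Tier II Holder.
Under article 13: Authorised Holder (article 11)? yes; and not a Tier II Holder (article 8)? yes. So the applicant is a Primary Applicant.
Under article 5: the applicant has completed the prescribed ethics module? no; and the applicant holds indemnity cover? no; and the applicant's principal place of practice is within the jurisdiction? yes. So the applicant is not a Tier I Graduate.
Under article 9: the applicant holds indemnity cover? no; or the applicant's principal place of practice is within the jurisdiction? yes; or the applicant is not currently registered with the interim board? yes. So the applicant is a Relevant Applicant.
Under article 16: Tier I Graduate (article 5)? no; and not a Relevant Applicant (article 9)? no. So the applicant is not an Excluded Candidate.
Under article 7: the applicant has not submitted a supervisor's reference? yes; or the applicant is currently registered with the interim board? no; or the applicant has no adverse disciplinary record? yes. So the applicant is a Scheduled Holder.
Under article 12: the applicant holds a recognised first degree? no; applicant's post-qualification experience: 6.3 years ≥ 7.7 years? no; the applicant has an adverse disciplinary record? no — 0 of 3 hold (need ≥2) → not satisfied.
Under article 2: not a Scheduled Holder (article 7)? no; not a Recognised Person (article 12)? yes; the applicant has passed the Part IV examination? no — 1 of 3 hold (need ≥2) → not satisfied.
Under article 10: Primary Applicant (article 13)? yes; and not an Excluded Candidate (article 16)? yes; and Provisional Graduate (article 2)? no. So the applicant is not a Class-T Holder.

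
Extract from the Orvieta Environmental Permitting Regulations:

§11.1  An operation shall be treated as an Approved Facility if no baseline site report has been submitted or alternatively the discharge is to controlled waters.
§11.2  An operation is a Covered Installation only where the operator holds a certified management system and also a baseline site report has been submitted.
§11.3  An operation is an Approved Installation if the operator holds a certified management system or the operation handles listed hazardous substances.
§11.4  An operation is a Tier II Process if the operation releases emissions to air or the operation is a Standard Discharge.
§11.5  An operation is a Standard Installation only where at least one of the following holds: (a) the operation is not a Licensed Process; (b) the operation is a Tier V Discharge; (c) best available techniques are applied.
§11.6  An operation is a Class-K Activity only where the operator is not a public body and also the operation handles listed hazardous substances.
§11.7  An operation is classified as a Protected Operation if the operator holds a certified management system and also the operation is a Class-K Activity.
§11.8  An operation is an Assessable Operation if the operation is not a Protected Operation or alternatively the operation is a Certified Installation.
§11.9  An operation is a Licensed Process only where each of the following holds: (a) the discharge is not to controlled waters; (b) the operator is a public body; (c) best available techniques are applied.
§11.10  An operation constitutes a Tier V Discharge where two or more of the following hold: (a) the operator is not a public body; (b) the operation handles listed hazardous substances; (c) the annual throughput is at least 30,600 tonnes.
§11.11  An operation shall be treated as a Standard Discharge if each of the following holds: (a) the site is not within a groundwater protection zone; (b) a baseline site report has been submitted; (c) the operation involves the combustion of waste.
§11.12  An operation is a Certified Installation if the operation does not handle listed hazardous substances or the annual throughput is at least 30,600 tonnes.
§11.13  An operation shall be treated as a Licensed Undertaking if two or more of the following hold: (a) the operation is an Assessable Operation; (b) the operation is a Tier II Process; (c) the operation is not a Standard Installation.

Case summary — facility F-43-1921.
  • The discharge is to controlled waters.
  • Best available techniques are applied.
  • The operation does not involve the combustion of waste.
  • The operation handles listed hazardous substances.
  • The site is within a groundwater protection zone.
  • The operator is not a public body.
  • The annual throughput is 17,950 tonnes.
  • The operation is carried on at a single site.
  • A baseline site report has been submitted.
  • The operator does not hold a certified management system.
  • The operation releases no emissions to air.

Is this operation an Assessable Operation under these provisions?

§11.6 — Class-K Activity: [the operator is not a public body? yes] AND [the operation handles listed hazardous substances? yes] → satisfied.
§11.7 — Protected Operation: [the operator holds a certified management system? no] AND [Class-K Activity (§11.6)? yes] → not satisfied.
§11.12 — Certified Installation: [the operation does not handle listed hazardous substances? no] OR [annual throughput: 17,950 tonnes ≥ 30,600 tonnes? no] → not satisfied.
§11.8 — Assessable Operation: [not a Protected Operation (§11.7)? yes] OR [Certified Installation (§11.12)? no] → satisfied.

Yes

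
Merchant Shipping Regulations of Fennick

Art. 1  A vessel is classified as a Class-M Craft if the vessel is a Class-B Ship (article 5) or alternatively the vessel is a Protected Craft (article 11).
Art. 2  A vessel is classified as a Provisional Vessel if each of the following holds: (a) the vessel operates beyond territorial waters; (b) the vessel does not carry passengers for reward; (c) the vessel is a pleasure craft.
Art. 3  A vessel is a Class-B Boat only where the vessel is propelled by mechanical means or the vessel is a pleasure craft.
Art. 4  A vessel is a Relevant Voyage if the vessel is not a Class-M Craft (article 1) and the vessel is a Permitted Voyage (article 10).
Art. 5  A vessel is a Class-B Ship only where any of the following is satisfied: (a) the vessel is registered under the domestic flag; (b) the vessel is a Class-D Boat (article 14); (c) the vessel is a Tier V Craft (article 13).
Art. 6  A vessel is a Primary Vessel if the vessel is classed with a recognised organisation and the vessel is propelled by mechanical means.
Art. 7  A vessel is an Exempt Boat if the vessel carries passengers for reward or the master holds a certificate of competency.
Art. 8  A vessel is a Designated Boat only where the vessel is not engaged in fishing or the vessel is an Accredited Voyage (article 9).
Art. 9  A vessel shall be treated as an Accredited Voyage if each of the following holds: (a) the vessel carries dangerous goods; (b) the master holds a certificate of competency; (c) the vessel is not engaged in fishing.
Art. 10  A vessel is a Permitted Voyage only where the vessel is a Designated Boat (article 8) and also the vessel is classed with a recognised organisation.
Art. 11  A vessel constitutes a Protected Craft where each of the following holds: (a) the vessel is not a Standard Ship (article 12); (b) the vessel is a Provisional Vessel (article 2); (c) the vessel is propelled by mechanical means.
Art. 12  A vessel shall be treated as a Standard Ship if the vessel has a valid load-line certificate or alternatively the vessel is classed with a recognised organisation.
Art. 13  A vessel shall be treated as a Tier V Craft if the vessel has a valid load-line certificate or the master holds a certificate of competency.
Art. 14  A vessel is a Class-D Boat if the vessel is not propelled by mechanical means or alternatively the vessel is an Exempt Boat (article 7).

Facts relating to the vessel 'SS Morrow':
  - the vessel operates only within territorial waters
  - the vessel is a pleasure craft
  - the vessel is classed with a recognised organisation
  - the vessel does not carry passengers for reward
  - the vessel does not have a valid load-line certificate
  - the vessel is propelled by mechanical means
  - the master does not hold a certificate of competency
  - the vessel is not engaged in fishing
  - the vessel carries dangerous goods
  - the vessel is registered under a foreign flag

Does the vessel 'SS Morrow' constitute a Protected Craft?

article 12 — Standard Ship: [the vessel has a valid load-line certificate? no] OR [the vessel is classed with a recognised organisation? yes] → satisfied.
article 2 — Provisional Vessel: [the vessel operates beyond territorial waters? no] AND [the vessel does not carry passengers for reward? yes] AND [the vessel is a pleasure craft? yes] → not satisfied.
article 11 — Protected Craft: [not a Standard Ship (article 12)? no] AND [Provisional Vessel (article 2)? no] AND [the vessel is propelled by mechanical means? yes] → not satisfied.

No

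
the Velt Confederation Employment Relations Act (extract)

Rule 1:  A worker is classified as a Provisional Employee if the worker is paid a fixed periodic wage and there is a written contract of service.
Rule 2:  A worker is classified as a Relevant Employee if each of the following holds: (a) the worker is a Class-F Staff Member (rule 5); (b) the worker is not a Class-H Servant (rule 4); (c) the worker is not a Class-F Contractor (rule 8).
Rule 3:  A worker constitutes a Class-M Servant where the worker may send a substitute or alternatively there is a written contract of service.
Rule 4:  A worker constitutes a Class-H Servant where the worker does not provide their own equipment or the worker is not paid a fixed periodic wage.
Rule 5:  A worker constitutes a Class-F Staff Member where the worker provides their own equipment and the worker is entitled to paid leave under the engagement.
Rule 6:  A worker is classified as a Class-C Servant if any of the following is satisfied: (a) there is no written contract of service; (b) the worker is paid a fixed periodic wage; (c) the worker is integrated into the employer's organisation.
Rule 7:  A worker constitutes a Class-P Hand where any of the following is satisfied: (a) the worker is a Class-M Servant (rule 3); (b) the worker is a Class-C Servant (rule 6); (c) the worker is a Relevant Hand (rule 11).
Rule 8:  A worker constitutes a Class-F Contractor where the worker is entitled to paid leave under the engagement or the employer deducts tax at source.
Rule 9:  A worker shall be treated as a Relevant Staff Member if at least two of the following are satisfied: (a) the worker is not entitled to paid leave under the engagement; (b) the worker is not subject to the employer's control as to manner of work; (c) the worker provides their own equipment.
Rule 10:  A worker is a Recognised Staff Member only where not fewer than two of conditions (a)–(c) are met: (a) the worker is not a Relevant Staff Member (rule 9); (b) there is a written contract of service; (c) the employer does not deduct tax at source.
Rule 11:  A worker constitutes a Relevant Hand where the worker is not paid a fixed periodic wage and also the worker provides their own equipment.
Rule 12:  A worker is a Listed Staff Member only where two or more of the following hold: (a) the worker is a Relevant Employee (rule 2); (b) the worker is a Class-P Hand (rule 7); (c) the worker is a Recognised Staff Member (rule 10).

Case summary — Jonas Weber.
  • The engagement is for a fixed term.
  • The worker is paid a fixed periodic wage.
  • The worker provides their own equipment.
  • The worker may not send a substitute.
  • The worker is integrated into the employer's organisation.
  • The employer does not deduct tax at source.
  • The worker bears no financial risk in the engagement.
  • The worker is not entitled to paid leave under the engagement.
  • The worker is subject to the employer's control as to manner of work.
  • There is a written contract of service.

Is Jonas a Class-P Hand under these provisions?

Yes

Under rule 3: the worker may send a substitute? no; or there is a written contract of service? yes. So the worker is a Class-M Servant.
Under rule 6: there is no written contract of service? no; or the worker is paid a fixed periodic wage? yes; or the worker is integrated into the employer's organisation? yes. So the worker is a Class-C Servant.
Under rule 11: the worker is not paid a fixed periodic wage? no; and the worker provides their own equipment? yes. So the worker is not a Relevant Hand.
Under rule 7: Class-M Servant (rule 3)? yes; or Class-C Servant (rule 6)? yes; or Relevant Hand (rule 11)? no. So the worker is a Class-P Hand.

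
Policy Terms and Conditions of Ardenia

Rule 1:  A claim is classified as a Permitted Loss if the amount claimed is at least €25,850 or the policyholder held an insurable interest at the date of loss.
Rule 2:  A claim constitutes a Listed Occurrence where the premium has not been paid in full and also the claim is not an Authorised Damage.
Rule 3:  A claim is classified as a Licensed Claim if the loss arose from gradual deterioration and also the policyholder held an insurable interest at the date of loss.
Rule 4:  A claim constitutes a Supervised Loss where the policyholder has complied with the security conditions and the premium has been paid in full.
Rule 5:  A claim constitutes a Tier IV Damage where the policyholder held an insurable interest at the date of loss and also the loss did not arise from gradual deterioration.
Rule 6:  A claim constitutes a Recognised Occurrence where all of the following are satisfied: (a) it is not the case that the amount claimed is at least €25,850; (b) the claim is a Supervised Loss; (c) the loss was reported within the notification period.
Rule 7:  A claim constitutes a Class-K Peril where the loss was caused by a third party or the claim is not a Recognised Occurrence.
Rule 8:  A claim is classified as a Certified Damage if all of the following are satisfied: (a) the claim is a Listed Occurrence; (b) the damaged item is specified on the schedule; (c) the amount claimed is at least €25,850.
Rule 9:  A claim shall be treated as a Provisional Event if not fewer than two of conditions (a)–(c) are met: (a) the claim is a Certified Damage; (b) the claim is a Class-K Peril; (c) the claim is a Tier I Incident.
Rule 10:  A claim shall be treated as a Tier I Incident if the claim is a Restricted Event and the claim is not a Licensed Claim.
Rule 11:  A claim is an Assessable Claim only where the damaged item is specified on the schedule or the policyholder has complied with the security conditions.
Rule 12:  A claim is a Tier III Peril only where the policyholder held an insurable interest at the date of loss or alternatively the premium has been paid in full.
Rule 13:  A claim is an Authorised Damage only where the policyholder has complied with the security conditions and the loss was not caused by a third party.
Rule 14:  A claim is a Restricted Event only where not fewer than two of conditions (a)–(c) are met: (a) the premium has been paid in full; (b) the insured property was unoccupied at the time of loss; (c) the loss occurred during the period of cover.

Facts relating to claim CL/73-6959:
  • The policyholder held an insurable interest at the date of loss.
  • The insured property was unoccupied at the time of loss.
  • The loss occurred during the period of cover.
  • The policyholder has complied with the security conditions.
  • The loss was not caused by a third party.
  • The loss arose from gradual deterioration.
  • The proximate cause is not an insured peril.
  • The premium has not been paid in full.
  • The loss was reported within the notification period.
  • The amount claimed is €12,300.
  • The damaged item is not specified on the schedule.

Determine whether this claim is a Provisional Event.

No

rule 13 — Authorised Damage: [the policyholder has complied with the security conditions? yes] AND [the loss was not caused by a third party? yes] → satisfied.
rule 2 — Listed Occurrence: [the premium has not been paid in full? yes] AND [not an Authorised Damage (rule 13)? no] → not satisfied.
rule 8 — Certified Damage: [Listed Occurrence (rule 2)? no] AND [the damaged item is specified on the schedule? no] AND [amount claimed: €12,300 ≥ €25,850? no] → not satisfied.
rule 4 — Supervised Loss: [the policyholder has complied with the security conditions? yes] AND [the premium has been paid in full? no] → not satisfied.
rule 6 — Recognised Occurrence: [amount claimed: €12,300 ≥ €25,850? no, so negated condition yes] AND [Supervised Loss (rule 4)? no] AND [the loss was reported within the notification period? yes] → not satisfied.
rule 7 — Class-K Peril: [the loss was caused by a third party? no] OR [not a Recognised Occurrence (rule 6)? yes] → satisfied.
rule 14 — Restricted Event: the premium has been paid in full? no; the insured property was unoccupied at the time of loss? yes; the loss occurred during the period of cover? yes — 2 of 3 hold (need ≥2) → satisfied.
rule 3 — Licensed Claim: [the loss arose from gradual deterioration? yes] AND [the policyholder held an insurable interest at the date of loss? yes] → satisfied.
rule 10 — Tier I Incident: [Restricted Event (rule 14)? yes] AND [not a Licensed Claim (rule 3)? no] → not satisfied.
rule 9 — Provisional Event: Certified Damage (rule 8)? no; Class-K Peril (rule 7)? yes; Tier I Incident (rule 10)? no — 1 of 3 hold (need ≥2) → not satisfied.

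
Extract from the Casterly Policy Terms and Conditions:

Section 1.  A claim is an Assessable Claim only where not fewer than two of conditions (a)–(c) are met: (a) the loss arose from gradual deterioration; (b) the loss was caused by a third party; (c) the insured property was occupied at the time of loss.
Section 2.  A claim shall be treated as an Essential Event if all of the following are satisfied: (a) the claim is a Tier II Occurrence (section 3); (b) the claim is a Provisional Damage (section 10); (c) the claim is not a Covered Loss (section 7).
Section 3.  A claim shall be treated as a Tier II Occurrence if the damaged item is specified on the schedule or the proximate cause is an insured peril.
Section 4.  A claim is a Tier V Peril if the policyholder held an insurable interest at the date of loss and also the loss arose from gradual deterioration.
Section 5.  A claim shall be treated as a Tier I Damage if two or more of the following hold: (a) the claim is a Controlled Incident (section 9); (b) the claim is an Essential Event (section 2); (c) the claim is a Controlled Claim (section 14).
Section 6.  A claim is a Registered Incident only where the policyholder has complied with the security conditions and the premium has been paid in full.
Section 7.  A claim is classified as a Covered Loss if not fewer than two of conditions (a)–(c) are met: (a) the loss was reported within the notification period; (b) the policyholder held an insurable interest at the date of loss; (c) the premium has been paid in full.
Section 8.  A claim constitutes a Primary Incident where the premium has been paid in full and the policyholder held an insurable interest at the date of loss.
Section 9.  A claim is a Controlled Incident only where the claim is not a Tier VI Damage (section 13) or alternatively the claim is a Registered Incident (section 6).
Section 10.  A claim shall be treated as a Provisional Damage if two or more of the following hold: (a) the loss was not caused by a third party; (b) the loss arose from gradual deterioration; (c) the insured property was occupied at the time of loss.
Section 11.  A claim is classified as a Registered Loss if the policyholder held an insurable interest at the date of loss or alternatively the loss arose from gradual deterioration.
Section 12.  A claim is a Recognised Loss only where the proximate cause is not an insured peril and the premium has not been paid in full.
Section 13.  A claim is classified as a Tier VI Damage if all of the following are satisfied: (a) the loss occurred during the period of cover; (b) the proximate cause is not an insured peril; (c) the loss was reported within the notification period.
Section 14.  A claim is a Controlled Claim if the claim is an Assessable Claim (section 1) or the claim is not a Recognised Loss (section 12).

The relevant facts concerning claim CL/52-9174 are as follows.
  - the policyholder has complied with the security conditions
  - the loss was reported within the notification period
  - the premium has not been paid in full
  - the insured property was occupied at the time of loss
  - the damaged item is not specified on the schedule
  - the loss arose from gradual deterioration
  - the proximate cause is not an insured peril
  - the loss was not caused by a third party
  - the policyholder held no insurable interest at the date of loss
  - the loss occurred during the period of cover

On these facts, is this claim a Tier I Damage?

Under section 13: the loss occurred during the period of cover? yes; and the proximate cause is not an insured peril? yes; and the loss was reported within the notification period? yes. So the claim is a Tier VI Damage.
Under section 6: the policyholder has complied with the security conditions? yes; and the premium has been paid in full? no. So the claim is not a Registered Incident.
Under section 9: not a Tier VI Damage (section 13)? no; or Registered Incident (section 6)? no. So the claim is not a Controlled Incident.
Under section 3: the damaged item is specified on the schedule? no; or the proximate cause is an insured peril? no. So the claim is not a Tier II Occurrence.
Under section 10: the loss was not caused by a third party? yes; the loss arose from gradual deterioration? yes; the insured property was occupied at the time of loss? yes — 3 of 3 hold (need ≥2) → satisfied.
Under section 7: the loss was reported within the notification period? yes; the policyholder held an insurable interest at the date of loss? no; the premium has been paid in full? no — 1 of 3 hold (need ≥2) → not satisfied.
Under section 2: Tier II Occurrence (section 3)? no; and Provisional Damage (section 10)? yes; and not a Covered Loss (section 7)? yes. So the claim is not an Essential Event.
Under section 1: the loss arose from gradual deterioration? yes; the loss was caused by a third party? no; the insured property was occupied at the time of loss? yes — 2 of 3 hold (need ≥2) → satisfied.
Under section 12: the proximate cause is not an insured peril? yes; and the premium has not been paid in full? yes. So the claim is a Recognised Loss.
Under section 14: Assessable Claim (section 1)? yes; or not a Recognised Loss (section 12)? no. So the claim is a Controlled Claim.
Under section 5: Controlled Incident (section 9)? no; Essential Event (section 2)? no; Controlled Claim (section 14)? yes — 1 of 3 hold (need ≥2) → not satisfied.

No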